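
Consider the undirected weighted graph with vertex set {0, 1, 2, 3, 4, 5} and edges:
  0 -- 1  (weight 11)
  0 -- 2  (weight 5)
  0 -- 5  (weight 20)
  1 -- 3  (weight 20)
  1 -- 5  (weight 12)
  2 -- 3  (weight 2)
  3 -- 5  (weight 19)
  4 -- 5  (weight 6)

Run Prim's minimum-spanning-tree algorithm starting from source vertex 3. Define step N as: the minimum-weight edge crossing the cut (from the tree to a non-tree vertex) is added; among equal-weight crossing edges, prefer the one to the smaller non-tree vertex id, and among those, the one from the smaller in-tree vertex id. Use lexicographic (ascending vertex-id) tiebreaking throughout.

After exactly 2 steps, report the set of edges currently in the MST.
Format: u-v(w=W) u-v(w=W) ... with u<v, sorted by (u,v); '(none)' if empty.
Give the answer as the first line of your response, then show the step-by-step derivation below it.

0-2(w=5) 2-3(w=2)

step 1: add edge 2-3 (w=2); MST = {2-3(w=2)}
step 2: add edge 0-2 (w=5); MST = {0-2(w=5) 2-3(w=2)}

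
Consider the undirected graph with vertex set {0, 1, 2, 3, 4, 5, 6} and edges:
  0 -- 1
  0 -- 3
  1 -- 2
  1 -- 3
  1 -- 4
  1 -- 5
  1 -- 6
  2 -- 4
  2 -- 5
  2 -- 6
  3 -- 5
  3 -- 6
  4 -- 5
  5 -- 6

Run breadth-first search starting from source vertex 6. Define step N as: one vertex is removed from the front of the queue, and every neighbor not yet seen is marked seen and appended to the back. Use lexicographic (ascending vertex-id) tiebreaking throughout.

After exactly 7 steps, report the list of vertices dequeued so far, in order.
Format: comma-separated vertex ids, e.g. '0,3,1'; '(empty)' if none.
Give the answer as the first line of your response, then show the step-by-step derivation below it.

6,1,2,3,5,0,4

step 1: dequeue 6; queue=[1,2,3,5]; order=6
step 2: dequeue 1; queue=[2,3,5,0,4]; order=6,1
step 3: dequeue 2; queue=[3,5,0,4]; order=6,1,2
step 4: dequeue 3; queue=[5,0,4]; order=6,1,2,3
step 5: dequeue 5; queue=[0,4]; order=6,1,2,3,5
step 6: dequeue 0; queue=[4]; order=6,1,2,3,5,0
step 7: dequeue 4; queue=[(empty)]; order=6,1,2,3,5,0,4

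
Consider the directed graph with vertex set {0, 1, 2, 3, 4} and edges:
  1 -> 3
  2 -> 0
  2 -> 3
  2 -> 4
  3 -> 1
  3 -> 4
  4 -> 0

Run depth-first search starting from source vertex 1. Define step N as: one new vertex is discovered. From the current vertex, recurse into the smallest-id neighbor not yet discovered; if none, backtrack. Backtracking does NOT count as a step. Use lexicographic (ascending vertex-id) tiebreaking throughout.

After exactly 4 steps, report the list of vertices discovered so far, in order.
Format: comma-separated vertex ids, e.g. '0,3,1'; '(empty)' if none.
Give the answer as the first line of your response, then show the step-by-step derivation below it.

1,3,4,0

step 1: discover 1; path=1; order=1
step 2: discover 3; path=1>3; order=1,3
step 3: discover 4; path=1>3>4; order=1,3,4
step 4: discover 0; path=1>3>4>0; order=1,3,4,0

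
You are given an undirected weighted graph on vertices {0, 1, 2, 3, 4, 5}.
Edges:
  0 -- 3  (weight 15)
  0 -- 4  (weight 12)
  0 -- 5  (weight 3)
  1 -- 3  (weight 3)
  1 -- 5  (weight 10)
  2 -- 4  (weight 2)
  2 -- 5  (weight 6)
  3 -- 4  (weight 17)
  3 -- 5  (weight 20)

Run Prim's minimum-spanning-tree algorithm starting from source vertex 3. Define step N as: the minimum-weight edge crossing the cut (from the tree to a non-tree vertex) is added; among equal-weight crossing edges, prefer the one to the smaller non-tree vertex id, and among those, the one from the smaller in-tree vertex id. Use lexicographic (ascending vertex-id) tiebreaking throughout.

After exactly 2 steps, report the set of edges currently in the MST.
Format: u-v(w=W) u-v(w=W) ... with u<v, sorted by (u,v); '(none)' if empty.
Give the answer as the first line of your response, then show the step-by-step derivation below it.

1-3(w=3) 1-5(w=10)

step 1: add edge 1-3 (w=3); MST = {1-3(w=3)}
step 2: add edge 1-5 (w=10); MST = {1-3(w=3) 1-5(w=10)}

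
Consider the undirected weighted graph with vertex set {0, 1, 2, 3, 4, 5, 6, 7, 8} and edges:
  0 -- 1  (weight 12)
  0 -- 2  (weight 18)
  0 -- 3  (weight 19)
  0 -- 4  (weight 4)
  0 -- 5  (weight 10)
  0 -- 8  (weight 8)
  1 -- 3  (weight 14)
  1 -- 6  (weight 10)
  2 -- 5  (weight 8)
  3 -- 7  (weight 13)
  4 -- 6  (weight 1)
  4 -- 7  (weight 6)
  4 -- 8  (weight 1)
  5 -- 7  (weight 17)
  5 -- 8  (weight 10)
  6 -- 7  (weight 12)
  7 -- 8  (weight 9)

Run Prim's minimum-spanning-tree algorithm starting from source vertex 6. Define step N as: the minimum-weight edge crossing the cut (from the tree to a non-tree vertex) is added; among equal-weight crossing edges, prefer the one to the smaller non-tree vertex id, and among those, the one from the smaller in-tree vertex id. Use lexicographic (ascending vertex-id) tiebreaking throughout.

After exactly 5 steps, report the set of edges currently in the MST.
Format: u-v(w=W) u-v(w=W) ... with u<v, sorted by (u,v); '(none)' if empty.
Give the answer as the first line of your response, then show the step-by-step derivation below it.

0-4(w=4) 1-6(w=10) 4-6(w=1) 4-7(w=6) 4-8(w=1)

step 1: add edge 4-6 (w=1); MST = {4-6(w=1)}
step 2: add edge 4-8 (w=1); MST = {4-6(w=1) 4-8(w=1)}
step 3: add edge 0-4 (w=4); MST = {0-4(w=4) 4-6(w=1) 4-8(w=1)}
step 4: add edge 4-7 (w=6); MST = {0-4(w=4) 4-6(w=1) 4-7(w=6) 4-8(w=1)}
step 5: add edge 1-6 (w=10); MST = {0-4(w=4) 1-6(w=10) 4-6(w=1) 4-7(w=6) 4-8(w=1)}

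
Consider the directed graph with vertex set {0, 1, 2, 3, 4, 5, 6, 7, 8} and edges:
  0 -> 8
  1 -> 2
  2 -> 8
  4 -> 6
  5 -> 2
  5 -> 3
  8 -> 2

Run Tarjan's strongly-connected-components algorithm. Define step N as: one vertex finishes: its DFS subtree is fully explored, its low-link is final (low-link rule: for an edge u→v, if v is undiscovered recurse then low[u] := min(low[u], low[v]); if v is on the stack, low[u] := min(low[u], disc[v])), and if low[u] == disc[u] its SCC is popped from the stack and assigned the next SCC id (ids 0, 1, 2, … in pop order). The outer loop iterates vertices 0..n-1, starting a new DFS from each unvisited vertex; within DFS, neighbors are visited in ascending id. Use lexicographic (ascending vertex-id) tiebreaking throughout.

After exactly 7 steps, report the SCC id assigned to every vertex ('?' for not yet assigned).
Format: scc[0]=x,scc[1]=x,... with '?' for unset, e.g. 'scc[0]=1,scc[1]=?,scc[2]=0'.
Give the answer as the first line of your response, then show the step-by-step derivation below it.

scc[0]=1,scc[1]=2,scc[2]=0,scc[3]=3,scc[4]=5,scc[5]=?,scc[6]=4,scc[7]=?,scc[8]=0

step 1: low=(low[0]=0,low[1]=?,low[2]=1,low[3]=?,low[4]=?,low[5]=?,low[6]=?,low[7]=?,low[8]=1); scc=(scc[0]=?,scc[1]=?,scc[2]=?,scc[3]=?,scc[4]=?,scc[5]=?,scc[6]=?,scc[7]=?,scc[8]=?)
step 2: low=(low[0]=0,low[1]=?,low[2]=1,low[3]=?,low[4]=?,low[5]=?,low[6]=?,low[7]=?,low[8]=1); scc=(scc[0]=?,scc[1]=?,scc[2]=0,scc[3]=?,scc[4]=?,scc[5]=?,scc[6]=?,scc[7]=?,scc[8]=0)
step 3: low=(low[0]=0,low[1]=?,low[2]=1,low[3]=?,low[4]=?,low[5]=?,low[6]=?,low[7]=?,low[8]=1); scc=(scc[0]=1,scc[1]=?,scc[2]=0,scc[3]=?,scc[4]=?,scc[5]=?,scc[6]=?,scc[7]=?,scc[8]=0)
step 4: low=(low[0]=0,low[1]=3,low[2]=1,low[3]=?,low[4]=?,low[5]=?,low[6]=?,low[7]=?,low[8]=1); scc=(scc[0]=1,scc[1]=2,scc[2]=0,scc[3]=?,scc[4]=?,scc[5]=?,scc[6]=?,scc[7]=?,scc[8]=0)
step 5: low=(low[0]=0,low[1]=3,low[2]=1,low[3]=4,low[4]=?,low[5]=?,low[6]=?,low[7]=?,low[8]=1); scc=(scc[0]=1,scc[1]=2,scc[2]=0,scc[3]=3,scc[4]=?,scc[5]=?,scc[6]=?,scc[7]=?,scc[8]=0)
step 6: low=(low[0]=0,low[1]=3,low[2]=1,low[3]=4,low[4]=5,low[5]=?,low[6]=6,low[7]=?,low[8]=1); scc=(scc[0]=1,scc[1]=2,scc[2]=0,scc[3]=3,scc[4]=?,scc[5]=?,scc[6]=4,scc[7]=?,scc[8]=0)
step 7: low=(low[0]=0,low[1]=3,low[2]=1,low[3]=4,low[4]=5,low[5]=?,low[6]=6,low[7]=?,low[8]=1); scc=(scc[0]=1,scc[1]=2,scc[2]=0,scc[3]=3,scc[4]=5,scc[5]=?,scc[6]=4,scc[7]=?,scc[8]=0)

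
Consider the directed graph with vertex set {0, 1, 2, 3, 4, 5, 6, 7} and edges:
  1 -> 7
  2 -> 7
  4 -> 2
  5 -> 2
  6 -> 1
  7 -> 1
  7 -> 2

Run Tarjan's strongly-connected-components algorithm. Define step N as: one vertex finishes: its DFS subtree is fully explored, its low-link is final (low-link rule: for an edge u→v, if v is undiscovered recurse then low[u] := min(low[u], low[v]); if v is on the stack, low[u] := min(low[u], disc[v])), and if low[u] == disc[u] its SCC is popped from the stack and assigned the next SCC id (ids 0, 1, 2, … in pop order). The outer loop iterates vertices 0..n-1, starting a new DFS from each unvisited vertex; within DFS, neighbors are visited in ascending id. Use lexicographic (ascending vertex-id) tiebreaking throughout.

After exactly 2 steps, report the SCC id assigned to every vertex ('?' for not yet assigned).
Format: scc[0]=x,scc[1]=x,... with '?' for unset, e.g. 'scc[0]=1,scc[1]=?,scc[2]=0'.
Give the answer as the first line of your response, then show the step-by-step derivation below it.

scc[0]=0,scc[1]=?,scc[2]=?,scc[3]=?,scc[4]=?,scc[5]=?,scc[6]=?,scc[7]=?

step 1: low=(low[0]=0,low[1]=?,low[2]=?,low[3]=?,low[4]=?,low[5]=?,low[6]=?,low[7]=?); scc=(scc[0]=0,scc[1]=?,scc[2]=?,scc[3]=?,scc[4]=?,scc[5]=?,scc[6]=?,scc[7]=?)
step 2: low=(low[0]=0,low[1]=1,low[2]=2,low[3]=?,low[4]=?,low[5]=?,low[6]=?,low[7]=1); scc=(scc[0]=0,scc[1]=?,scc[2]=?,scc[3]=?,scc[4]=?,scc[5]=?,scc[6]=?,scc[7]=?)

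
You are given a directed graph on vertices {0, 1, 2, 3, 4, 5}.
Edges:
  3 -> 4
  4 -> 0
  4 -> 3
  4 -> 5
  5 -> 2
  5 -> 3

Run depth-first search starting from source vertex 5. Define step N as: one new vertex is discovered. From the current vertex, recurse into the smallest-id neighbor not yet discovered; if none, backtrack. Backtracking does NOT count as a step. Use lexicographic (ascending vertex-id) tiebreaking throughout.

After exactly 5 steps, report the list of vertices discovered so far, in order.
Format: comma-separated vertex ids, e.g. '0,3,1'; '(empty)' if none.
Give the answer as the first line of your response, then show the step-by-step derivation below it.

5,2,3,4,0

step 1: discover 5; path=5; order=5
step 2: discover 2; path=5>2; order=5,2
step 3: discover 3; path=5>3; order=5,2,3
step 4: discover 4; path=5>3>4; order=5,2,3,4
step 5: discover 0; path=5>3>4>0; order=5,2,3,4,0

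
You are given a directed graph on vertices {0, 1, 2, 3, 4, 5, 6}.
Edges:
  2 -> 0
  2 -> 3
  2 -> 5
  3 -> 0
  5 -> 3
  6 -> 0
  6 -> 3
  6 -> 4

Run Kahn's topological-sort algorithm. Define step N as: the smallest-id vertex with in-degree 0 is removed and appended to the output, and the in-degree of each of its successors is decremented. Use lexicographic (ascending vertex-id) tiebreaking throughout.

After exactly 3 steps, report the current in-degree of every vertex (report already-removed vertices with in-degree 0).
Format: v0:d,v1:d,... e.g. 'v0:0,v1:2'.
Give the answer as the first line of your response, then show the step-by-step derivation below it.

v0:2,v1:0,v2:0,v3:1,v4:1,v5:0,v6:0

step 1: output 1; order=[1]; indeg=(3,0,0,3,1,1,0)
step 2: output 2; order=[1,2]; indeg=(2,0,0,2,1,0,0)
step 3: output 5; order=[1,2,5]; indeg=(2,0,0,1,1,0,0)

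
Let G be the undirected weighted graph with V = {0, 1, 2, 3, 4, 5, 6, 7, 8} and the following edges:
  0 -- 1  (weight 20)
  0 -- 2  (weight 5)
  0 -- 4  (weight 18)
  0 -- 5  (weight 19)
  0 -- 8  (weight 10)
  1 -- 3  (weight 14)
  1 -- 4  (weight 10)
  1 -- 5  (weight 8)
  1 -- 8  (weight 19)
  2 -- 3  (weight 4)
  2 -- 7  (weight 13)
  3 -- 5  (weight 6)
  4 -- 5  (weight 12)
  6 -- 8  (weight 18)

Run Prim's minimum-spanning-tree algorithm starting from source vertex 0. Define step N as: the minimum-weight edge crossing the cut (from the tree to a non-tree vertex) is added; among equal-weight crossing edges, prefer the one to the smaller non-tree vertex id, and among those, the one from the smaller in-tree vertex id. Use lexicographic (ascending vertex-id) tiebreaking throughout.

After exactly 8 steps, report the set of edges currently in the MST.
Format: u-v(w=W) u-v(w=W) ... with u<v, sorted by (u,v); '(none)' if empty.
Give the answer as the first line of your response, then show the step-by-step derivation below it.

0-2(w=5) 0-8(w=10) 1-4(w=10) 1-5(w=8) 2-3(w=4) 2-7(w=13) 3-5(w=6) 6-8(w=18)

step 1: add edge 0-2 (w=5); MST = {0-2(w=5)}
step 2: add edge 2-3 (w=4); MST = {0-2(w=5) 2-3(w=4)}
step 3: add edge 3-5 (w=6); MST = {0-2(w=5) 2-3(w=4) 3-5(w=6)}
step 4: add edge 1-5 (w=8); MST = {0-2(w=5) 1-5(w=8) 2-3(w=4) 3-5(w=6)}
step 5: add edge 1-4 (w=10); MST = {0-2(w=5) 1-4(w=10) 1-5(w=8) 2-3(w=4) 3-5(w=6)}
step 6: add edge 0-8 (w=10); MST = {0-2(w=5) 0-8(w=10) 1-4(w=10) 1-5(w=8) 2-3(w=4) 3-5(w=6)}
step 7: add edge 2-7 (w=13); MST = {0-2(w=5) 0-8(w=10) 1-4(w=10) 1-5(w=8) 2-3(w=4) 2-7(w=13) 3-5(w=6)}
step 8: add edge 6-8 (w=18); MST = {0-2(w=5) 0-8(w=10) 1-4(w=10) 1-5(w=8) 2-3(w=4) 2-7(w=13) 3-5(w=6) 6-8(w=18)}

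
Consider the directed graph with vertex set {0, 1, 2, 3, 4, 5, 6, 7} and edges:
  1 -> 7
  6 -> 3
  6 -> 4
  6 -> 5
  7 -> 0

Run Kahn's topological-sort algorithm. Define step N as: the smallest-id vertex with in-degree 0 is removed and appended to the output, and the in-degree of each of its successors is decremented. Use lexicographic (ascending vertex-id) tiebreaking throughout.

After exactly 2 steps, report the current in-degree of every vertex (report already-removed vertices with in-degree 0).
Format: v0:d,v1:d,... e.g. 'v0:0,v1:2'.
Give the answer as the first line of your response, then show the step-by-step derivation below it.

v0:1,v1:0,v2:0,v3:1,v4:1,v5:1,v6:0,v7:0

step 1: output 1; order=[1]; indeg=(1,0,0,1,1,1,0,0)
step 2: output 2; order=[1,2]; indeg=(1,0,0,1,1,1,0,0)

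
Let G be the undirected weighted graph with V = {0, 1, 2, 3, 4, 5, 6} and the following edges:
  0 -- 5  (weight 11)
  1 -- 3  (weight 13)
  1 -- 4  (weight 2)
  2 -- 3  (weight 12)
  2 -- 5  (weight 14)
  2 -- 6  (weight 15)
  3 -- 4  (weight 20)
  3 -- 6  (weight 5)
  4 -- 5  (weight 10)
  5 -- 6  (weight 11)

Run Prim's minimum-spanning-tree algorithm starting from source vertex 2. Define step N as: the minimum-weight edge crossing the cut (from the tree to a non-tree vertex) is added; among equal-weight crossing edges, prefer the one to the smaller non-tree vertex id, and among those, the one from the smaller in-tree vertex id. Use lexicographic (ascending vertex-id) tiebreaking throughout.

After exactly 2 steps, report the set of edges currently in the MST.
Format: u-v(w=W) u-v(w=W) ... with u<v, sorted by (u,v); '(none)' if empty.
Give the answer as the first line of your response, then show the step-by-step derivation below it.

2-3(w=12) 3-6(w=5)

step 1: add edge 2-3 (w=12); MST = {2-3(w=12)}
step 2: add edge 3-6 (w=5); MST = {2-3(w=12) 3-6(w=5)}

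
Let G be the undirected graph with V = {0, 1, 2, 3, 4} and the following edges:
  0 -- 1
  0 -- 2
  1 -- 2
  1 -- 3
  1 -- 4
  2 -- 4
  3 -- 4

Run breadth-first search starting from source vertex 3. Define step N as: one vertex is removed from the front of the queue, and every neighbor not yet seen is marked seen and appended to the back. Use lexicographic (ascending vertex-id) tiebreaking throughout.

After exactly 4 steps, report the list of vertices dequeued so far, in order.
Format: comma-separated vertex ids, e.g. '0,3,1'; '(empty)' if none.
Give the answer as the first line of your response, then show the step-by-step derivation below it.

3,1,4,0

step 1: dequeue 3; queue=[1,4]; order=3
step 2: dequeue 1; queue=[4,0,2]; order=3,1
step 3: dequeue 4; queue=[0,2]; order=3,1,4
step 4: dequeue 0; queue=[2]; order=3,1,4,0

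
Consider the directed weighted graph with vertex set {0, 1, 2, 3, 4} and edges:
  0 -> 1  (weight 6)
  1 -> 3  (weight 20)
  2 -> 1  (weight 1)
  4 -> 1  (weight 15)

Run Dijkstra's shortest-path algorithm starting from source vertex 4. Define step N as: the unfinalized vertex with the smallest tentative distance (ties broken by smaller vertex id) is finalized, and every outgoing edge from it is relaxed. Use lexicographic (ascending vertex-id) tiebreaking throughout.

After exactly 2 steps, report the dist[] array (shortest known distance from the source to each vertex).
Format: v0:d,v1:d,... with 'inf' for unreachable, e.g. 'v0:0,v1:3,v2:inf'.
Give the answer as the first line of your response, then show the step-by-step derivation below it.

v0:inf,v1:15,v2:inf,v3:35,v4:0

step 1: dist = v0:inf,v1:15,v2:inf,v3:inf,v4:0
step 2: dist = v0:inf,v1:15,v2:inf,v3:35,v4:0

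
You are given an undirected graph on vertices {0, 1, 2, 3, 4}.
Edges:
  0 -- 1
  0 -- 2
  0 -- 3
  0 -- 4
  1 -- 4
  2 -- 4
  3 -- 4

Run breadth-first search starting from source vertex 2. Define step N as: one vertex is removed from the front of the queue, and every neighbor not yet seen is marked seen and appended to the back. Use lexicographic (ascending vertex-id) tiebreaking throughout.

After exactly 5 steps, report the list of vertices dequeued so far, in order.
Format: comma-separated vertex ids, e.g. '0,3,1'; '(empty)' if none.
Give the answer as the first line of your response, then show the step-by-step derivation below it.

2,0,4,1,3

step 1: dequeue 2; queue=[0,4]; order=2
step 2: dequeue 0; queue=[4,1,3]; order=2,0
step 3: dequeue 4; queue=[1,3]; order=2,0,4
step 4: dequeue 1; queue=[3]; order=2,0,4,1
step 5: dequeue 3; queue=[(empty)]; order=2,0,4,1,3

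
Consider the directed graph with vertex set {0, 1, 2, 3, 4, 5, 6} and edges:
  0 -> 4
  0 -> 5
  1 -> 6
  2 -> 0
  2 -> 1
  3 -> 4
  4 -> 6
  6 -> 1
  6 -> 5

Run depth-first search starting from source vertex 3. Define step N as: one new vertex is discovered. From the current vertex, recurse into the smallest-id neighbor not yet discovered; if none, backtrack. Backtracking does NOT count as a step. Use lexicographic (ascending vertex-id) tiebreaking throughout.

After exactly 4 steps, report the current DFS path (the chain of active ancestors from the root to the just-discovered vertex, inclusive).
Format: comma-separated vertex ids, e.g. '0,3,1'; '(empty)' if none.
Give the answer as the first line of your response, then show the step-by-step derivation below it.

3,4,6,1

step 1: discover 3; path=3; order=3
step 2: discover 4; path=3>4; order=3,4
step 3: discover 6; path=3>4>6; order=3,4,6
step 4: discover 1; path=3>4>6>1; order=3,4,6,1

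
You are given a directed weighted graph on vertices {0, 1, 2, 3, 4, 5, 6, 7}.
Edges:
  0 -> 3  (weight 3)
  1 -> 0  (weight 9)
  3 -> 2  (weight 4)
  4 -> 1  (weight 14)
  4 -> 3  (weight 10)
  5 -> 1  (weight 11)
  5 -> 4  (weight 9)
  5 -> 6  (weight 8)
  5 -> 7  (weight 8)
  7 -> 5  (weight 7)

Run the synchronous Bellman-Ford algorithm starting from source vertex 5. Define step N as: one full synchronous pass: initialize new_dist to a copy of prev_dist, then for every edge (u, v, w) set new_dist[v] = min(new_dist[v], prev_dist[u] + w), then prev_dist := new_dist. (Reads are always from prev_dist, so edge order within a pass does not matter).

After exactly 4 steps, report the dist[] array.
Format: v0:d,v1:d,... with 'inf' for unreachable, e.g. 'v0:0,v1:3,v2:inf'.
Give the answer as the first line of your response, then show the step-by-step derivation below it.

v0:20,v1:11,v2:23,v3:19,v4:9,v5:0,v6:8,v7:8

step 1: dist = v0:inf,v1:11,v2:inf,v3:inf,v4:9,v5:0,v6:8,v7:8
step 2: dist = v0:20,v1:11,v2:inf,v3:19,v4:9,v5:0,v6:8,v7:8
step 3: dist = v0:20,v1:11,v2:23,v3:19,v4:9,v5:0,v6:8,v7:8
step 4: dist = v0:20,v1:11,v2:23,v3:19,v4:9,v5:0,v6:8,v7:8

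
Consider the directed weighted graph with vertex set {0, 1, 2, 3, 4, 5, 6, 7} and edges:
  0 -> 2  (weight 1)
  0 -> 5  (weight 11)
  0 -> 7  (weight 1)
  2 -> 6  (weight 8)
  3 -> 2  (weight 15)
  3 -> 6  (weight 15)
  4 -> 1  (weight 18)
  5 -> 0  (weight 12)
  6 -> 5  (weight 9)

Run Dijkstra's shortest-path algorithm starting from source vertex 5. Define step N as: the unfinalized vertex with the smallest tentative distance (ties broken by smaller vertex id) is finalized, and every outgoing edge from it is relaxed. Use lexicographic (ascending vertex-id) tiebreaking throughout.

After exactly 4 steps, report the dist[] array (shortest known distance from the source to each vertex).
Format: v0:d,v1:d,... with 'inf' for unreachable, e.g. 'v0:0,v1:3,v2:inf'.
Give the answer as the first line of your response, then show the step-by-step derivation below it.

v0:12,v1:inf,v2:13,v3:inf,v4:inf,v5:0,v6:21,v7:13

step 1: dist = v0:12,v1:inf,v2:inf,v3:inf,v4:inf,v5:0,v6:inf,v7:inf
step 2: dist = v0:12,v1:inf,v2:13,v3:inf,v4:inf,v5:0,v6:inf,v7:13
step 3: dist = v0:12,v1:inf,v2:13,v3:inf,v4:inf,v5:0,v6:21,v7:13
step 4: dist = v0:12,v1:inf,v2:13,v3:inf,v4:inf,v5:0,v6:21,v7:13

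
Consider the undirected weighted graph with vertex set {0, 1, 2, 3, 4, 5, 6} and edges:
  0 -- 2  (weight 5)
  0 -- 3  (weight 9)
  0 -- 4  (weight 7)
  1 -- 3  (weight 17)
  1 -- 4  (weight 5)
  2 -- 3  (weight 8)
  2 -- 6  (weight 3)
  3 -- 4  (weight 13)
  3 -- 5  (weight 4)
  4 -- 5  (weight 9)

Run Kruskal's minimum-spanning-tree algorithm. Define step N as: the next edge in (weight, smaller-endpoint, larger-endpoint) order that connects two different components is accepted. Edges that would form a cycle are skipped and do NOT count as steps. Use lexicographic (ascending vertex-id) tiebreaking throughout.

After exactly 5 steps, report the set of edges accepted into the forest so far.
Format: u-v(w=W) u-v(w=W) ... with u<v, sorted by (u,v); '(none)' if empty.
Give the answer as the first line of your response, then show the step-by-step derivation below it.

0-2(w=5) 0-4(w=7) 1-4(w=5) 2-6(w=3) 3-5(w=4)

step 1: add edge 2-6 (w=3); MST = {2-6(w=3)}
step 2: add edge 3-5 (w=4); MST = {2-6(w=3) 3-5(w=4)}
step 3: add edge 0-2 (w=5); MST = {0-2(w=5) 2-6(w=3) 3-5(w=4)}
step 4: add edge 1-4 (w=5); MST = {0-2(w=5) 1-4(w=5) 2-6(w=3) 3-5(w=4)}
step 5: add edge 0-4 (w=7); MST = {0-2(w=5) 0-4(w=7) 1-4(w=5) 2-6(w=3) 3-5(w=4)}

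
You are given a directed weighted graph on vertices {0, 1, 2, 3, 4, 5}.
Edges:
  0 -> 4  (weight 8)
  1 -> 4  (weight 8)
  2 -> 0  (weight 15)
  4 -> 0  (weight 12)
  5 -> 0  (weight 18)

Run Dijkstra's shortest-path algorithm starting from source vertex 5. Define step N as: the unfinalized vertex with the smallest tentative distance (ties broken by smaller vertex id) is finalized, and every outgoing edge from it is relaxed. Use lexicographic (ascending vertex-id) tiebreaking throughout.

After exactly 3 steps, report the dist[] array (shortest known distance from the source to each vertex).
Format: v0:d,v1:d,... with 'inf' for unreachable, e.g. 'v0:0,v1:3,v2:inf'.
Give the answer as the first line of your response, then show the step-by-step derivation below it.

v0:18,v1:inf,v2:inf,v3:inf,v4:26,v5:0

step 1: dist = v0:18,v1:inf,v2:inf,v3:inf,v4:inf,v5:0
step 2: dist = v0:18,v1:inf,v2:inf,v3:inf,v4:26,v5:0
step 3: dist = v0:18,v1:inf,v2:inf,v3:inf,v4:26,v5:0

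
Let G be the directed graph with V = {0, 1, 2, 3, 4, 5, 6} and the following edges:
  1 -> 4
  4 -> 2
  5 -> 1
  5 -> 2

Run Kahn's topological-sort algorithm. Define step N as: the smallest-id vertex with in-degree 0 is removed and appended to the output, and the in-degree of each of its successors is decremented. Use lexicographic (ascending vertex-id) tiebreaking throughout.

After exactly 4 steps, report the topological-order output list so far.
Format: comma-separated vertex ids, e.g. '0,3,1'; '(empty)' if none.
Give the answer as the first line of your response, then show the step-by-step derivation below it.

0,3,5,1

step 1: output 0; order=[0]; indeg=(0,1,2,0,1,0,0)
step 2: output 3; order=[0,3]; indeg=(0,1,2,0,1,0,0)
step 3: output 5; order=[0,3,5]; indeg=(0,0,1,0,1,0,0)
step 4: output 1; order=[0,3,5,1]; indeg=(0,0,1,0,0,0,0)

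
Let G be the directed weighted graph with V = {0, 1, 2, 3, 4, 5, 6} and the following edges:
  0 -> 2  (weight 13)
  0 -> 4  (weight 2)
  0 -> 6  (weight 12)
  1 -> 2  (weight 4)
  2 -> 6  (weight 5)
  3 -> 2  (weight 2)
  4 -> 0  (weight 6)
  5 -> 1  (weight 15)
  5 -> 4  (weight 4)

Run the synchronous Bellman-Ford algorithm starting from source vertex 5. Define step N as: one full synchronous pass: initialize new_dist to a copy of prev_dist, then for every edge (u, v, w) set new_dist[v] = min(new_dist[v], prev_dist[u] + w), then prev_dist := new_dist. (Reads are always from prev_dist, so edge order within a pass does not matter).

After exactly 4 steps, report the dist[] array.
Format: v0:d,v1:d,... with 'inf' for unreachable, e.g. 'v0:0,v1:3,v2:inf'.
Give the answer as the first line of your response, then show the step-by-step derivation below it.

v0:10,v1:15,v2:19,v3:inf,v4:4,v5:0,v6:22

step 1: dist = v0:inf,v1:15,v2:inf,v3:inf,v4:4,v5:0,v6:inf
step 2: dist = v0:10,v1:15,v2:19,v3:inf,v4:4,v5:0,v6:inf
step 3: dist = v0:10,v1:15,v2:19,v3:inf,v4:4,v5:0,v6:22
step 4: dist = v0:10,v1:15,v2:19,v3:inf,v4:4,v5:0,v6:22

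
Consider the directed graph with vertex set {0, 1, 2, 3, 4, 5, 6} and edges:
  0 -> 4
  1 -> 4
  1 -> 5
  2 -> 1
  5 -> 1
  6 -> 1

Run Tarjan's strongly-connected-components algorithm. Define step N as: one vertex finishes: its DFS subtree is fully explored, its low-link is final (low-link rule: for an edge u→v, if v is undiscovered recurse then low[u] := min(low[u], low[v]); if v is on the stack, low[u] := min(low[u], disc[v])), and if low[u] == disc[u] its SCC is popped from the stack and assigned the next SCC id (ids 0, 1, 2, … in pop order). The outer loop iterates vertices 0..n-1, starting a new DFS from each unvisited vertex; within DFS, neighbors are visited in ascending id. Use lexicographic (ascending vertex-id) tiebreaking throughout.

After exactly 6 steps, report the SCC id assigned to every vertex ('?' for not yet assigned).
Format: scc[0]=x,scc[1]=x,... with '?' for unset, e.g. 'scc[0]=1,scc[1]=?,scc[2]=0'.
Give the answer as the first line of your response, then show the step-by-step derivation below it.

scc[0]=1,scc[1]=2,scc[2]=3,scc[3]=4,scc[4]=0,scc[5]=2,scc[6]=?

step 1: low=(low[0]=0,low[1]=?,low[2]=?,low[3]=?,low[4]=1,low[5]=?,low[6]=?); scc=(scc[0]=?,scc[1]=?,scc[2]=?,scc[3]=?,scc[4]=0,scc[5]=?,scc[6]=?)
step 2: low=(low[0]=0,low[1]=?,low[2]=?,low[3]=?,low[4]=1,low[5]=?,low[6]=?); scc=(scc[0]=1,scc[1]=?,scc[2]=?,scc[3]=?,scc[4]=0,scc[5]=?,scc[6]=?)
step 3: low=(low[0]=0,low[1]=2,low[2]=?,low[3]=?,low[4]=1,low[5]=2,low[6]=?); scc=(scc[0]=1,scc[1]=?,scc[2]=?,scc[3]=?,scc[4]=0,scc[5]=?,scc[6]=?)
step 4: low=(low[0]=0,low[1]=2,low[2]=?,low[3]=?,low[4]=1,low[5]=2,low[6]=?); scc=(scc[0]=1,scc[1]=2,scc[2]=?,scc[3]=?,scc[4]=0,scc[5]=2,scc[6]=?)
step 5: low=(low[0]=0,low[1]=2,low[2]=4,low[3]=?,low[4]=1,low[5]=2,low[6]=?); scc=(scc[0]=1,scc[1]=2,scc[2]=3,scc[3]=?,scc[4]=0,scc[5]=2,scc[6]=?)
step 6: low=(low[0]=0,low[1]=2,low[2]=4,low[3]=5,low[4]=1,low[5]=2,low[6]=?); scc=(scc[0]=1,scc[1]=2,scc[2]=3,scc[3]=4,scc[4]=0,scc[5]=2,scc[6]=?)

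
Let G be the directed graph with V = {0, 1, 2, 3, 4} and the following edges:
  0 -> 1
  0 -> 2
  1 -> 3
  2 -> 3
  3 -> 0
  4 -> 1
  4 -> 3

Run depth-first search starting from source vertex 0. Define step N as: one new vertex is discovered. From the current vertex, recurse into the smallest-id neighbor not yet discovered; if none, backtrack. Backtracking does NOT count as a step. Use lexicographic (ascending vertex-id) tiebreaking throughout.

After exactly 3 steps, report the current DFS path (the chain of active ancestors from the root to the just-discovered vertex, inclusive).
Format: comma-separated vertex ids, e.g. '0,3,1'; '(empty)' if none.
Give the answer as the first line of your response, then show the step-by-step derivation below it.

0,1,3

step 1: discover 0; path=0; order=0
step 2: discover 1; path=0>1; order=0,1
step 3: discover 3; path=0>1>3; order=0,1,3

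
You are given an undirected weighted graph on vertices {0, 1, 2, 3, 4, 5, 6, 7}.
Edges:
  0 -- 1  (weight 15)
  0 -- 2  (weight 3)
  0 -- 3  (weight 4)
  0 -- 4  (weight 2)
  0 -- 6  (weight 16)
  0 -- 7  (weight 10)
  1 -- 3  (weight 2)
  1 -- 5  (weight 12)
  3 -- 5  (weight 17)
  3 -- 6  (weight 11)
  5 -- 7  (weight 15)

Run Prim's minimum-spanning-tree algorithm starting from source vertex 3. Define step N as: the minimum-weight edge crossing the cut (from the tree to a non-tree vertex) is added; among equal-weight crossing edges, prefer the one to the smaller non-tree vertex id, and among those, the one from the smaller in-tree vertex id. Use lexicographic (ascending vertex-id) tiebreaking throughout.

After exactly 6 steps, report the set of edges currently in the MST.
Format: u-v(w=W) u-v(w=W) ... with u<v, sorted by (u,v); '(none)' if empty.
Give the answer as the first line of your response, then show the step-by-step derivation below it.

0-2(w=3) 0-3(w=4) 0-4(w=2) 0-7(w=10) 1-3(w=2) 3-6(w=11)

step 1: add edge 1-3 (w=2); MST = {1-3(w=2)}
step 2: add edge 0-3 (w=4); MST = {0-3(w=4) 1-3(w=2)}
step 3: add edge 0-4 (w=2); MST = {0-3(w=4) 0-4(w=2) 1-3(w=2)}
step 4: add edge 0-2 (w=3); MST = {0-2(w=3) 0-3(w=4) 0-4(w=2) 1-3(w=2)}
step 5: add edge 0-7 (w=10); MST = {0-2(w=3) 0-3(w=4) 0-4(w=2) 0-7(w=10) 1-3(w=2)}
step 6: add edge 3-6 (w=11); MST = {0-2(w=3) 0-3(w=4) 0-4(w=2) 0-7(w=10) 1-3(w=2) 3-6(w=11)}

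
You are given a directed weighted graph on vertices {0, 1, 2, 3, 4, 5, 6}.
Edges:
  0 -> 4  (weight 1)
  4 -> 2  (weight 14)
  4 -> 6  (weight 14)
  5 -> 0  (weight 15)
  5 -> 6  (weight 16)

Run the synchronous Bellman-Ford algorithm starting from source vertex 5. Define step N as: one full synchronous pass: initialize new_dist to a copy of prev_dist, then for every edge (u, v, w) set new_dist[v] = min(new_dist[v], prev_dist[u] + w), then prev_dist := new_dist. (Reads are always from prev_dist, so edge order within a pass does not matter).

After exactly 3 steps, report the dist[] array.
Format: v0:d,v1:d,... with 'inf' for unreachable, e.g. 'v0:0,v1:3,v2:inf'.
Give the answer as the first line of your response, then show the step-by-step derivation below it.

v0:15,v1:inf,v2:30,v3:inf,v4:16,v5:0,v6:16

step 1: dist = v0:15,v1:inf,v2:inf,v3:inf,v4:inf,v5:0,v6:16
step 2: dist = v0:15,v1:inf,v2:inf,v3:inf,v4:16,v5:0,v6:16
step 3: dist = v0:15,v1:inf,v2:30,v3:inf,v4:16,v5:0,v6:16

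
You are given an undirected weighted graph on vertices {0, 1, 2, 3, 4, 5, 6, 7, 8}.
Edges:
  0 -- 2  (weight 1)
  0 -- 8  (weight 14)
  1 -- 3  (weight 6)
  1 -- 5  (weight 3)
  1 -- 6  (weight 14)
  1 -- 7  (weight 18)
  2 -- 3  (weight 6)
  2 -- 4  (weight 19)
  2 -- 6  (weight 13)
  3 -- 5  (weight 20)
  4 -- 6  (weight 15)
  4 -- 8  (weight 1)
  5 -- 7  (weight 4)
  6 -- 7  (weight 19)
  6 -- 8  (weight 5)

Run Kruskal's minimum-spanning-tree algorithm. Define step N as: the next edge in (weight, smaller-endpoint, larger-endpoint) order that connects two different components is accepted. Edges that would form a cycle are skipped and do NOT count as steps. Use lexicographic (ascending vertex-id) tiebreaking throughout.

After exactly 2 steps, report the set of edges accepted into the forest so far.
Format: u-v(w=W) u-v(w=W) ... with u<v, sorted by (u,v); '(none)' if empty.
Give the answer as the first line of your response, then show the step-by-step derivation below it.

0-2(w=1) 4-8(w=1)

step 1: add edge 0-2 (w=1); MST = {0-2(w=1)}
step 2: add edge 4-8 (w=1); MST = {0-2(w=1) 4-8(w=1)}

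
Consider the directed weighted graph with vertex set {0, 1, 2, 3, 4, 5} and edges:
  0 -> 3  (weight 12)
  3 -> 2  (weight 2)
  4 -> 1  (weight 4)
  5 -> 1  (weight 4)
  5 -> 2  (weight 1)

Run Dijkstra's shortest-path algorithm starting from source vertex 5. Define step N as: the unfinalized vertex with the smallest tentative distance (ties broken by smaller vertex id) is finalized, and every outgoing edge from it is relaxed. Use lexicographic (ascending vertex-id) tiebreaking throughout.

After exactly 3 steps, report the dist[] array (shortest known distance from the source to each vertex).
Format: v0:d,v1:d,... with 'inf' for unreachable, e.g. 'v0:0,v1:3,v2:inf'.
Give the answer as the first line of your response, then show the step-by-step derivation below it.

v0:inf,v1:4,v2:1,v3:inf,v4:inf,v5:0

step 1: dist = v0:inf,v1:4,v2:1,v3:inf,v4:inf,v5:0
step 2: dist = v0:inf,v1:4,v2:1,v3:inf,v4:inf,v5:0
step 3: dist = v0:inf,v1:4,v2:1,v3:inf,v4:inf,v5:0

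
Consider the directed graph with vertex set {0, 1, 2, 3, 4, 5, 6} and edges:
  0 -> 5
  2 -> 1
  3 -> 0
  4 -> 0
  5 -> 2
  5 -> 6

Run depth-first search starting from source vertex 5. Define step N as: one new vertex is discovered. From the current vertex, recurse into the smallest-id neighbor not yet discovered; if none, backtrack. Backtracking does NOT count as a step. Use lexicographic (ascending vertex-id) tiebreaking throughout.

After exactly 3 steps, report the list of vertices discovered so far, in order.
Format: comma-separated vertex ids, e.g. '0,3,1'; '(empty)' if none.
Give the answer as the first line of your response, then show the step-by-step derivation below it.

5,2,1

step 1: discover 5; path=5; order=5
step 2: discover 2; path=5>2; order=5,2
step 3: discover 1; path=5>2>1; order=5,2,1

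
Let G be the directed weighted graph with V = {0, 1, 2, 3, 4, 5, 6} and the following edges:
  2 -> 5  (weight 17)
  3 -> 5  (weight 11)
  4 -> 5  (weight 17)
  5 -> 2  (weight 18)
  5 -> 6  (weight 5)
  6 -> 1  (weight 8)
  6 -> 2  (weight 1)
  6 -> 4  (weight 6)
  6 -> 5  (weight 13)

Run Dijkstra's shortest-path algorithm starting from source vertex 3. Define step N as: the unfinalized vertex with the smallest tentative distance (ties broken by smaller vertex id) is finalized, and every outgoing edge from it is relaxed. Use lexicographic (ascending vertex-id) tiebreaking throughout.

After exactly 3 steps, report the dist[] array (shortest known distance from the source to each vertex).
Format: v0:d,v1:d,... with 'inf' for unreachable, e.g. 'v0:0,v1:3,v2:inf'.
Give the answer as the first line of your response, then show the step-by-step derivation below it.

v0:inf,v1:24,v2:17,v3:0,v4:22,v5:11,v6:16

step 1: dist = v0:inf,v1:inf,v2:inf,v3:0,v4:inf,v5:11,v6:inf
step 2: dist = v0:inf,v1:inf,v2:29,v3:0,v4:inf,v5:11,v6:16
step 3: dist = v0:inf,v1:24,v2:17,v3:0,v4:22,v5:11,v6:16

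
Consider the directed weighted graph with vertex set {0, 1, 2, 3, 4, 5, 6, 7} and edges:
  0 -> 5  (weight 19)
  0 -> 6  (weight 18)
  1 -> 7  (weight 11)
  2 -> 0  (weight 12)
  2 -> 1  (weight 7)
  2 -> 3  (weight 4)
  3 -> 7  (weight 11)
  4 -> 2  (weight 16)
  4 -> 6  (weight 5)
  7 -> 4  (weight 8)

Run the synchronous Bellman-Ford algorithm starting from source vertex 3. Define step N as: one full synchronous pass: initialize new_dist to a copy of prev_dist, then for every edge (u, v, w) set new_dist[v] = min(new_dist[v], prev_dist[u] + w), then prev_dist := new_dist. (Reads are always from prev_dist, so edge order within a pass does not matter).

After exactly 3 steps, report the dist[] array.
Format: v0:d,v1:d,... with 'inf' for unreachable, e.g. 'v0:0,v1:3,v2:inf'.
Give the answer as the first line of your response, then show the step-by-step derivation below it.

v0:inf,v1:inf,v2:35,v3:0,v4:19,v5:inf,v6:24,v7:11

step 1: dist = v0:inf,v1:inf,v2:inf,v3:0,v4:inf,v5:inf,v6:inf,v7:11
step 2: dist = v0:inf,v1:inf,v2:inf,v3:0,v4:19,v5:inf,v6:inf,v7:11
step 3: dist = v0:inf,v1:inf,v2:35,v3:0,v4:19,v5:inf,v6:24,v7:11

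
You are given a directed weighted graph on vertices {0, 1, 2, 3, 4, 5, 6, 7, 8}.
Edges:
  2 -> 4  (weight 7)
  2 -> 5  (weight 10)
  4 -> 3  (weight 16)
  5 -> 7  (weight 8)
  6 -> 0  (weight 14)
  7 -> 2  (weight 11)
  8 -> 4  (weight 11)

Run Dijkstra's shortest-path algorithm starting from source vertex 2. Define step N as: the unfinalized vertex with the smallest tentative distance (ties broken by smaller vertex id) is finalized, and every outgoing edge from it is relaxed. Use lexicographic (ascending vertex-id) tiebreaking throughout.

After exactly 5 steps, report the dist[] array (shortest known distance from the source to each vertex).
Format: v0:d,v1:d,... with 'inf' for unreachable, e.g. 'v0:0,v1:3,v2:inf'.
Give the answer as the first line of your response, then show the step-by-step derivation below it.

v0:inf,v1:inf,v2:0,v3:23,v4:7,v5:10,v6:inf,v7:18,v8:inf

step 1: dist = v0:inf,v1:inf,v2:0,v3:inf,v4:7,v5:10,v6:inf,v7:inf,v8:inf
step 2: dist = v0:inf,v1:inf,v2:0,v3:23,v4:7,v5:10,v6:inf,v7:inf,v8:inf
step 3: dist = v0:inf,v1:inf,v2:0,v3:23,v4:7,v5:10,v6:inf,v7:18,v8:inf
step 4: dist = v0:inf,v1:inf,v2:0,v3:23,v4:7,v5:10,v6:inf,v7:18,v8:inf
step 5: dist = v0:inf,v1:inf,v2:0,v3:23,v4:7,v5:10,v6:inf,v7:18,v8:inf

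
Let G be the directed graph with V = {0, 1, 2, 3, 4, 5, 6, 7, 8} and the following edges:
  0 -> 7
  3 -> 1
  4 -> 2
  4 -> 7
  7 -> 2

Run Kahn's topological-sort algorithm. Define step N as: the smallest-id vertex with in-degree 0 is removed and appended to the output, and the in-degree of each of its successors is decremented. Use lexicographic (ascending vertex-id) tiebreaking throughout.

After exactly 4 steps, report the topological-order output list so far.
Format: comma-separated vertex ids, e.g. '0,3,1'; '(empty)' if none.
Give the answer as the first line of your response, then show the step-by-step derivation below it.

0,3,1,4

step 1: output 0; order=[0]; indeg=(0,1,2,0,0,0,0,1,0)
step 2: output 3; order=[0,3]; indeg=(0,0,2,0,0,0,0,1,0)
step 3: output 1; order=[0,3,1]; indeg=(0,0,2,0,0,0,0,1,0)
step 4: output 4; order=[0,3,1,4]; indeg=(0,0,1,0,0,0,0,0,0)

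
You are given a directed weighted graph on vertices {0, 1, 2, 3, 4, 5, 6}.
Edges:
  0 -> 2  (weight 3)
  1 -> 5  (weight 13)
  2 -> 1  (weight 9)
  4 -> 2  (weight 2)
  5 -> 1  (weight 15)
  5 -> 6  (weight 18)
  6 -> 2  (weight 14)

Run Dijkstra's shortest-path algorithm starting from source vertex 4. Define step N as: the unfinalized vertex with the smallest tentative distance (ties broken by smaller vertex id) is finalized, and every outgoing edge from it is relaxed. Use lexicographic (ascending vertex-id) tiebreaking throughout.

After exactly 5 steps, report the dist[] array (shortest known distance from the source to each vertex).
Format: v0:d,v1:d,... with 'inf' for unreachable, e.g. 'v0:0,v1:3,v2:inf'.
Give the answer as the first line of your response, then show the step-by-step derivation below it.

v0:inf,v1:11,v2:2,v3:inf,v4:0,v5:24,v6:42

step 1: dist = v0:inf,v1:inf,v2:2,v3:inf,v4:0,v5:inf,v6:inf
step 2: dist = v0:inf,v1:11,v2:2,v3:inf,v4:0,v5:inf,v6:inf
step 3: dist = v0:inf,v1:11,v2:2,v3:inf,v4:0,v5:24,v6:inf
step 4: dist = v0:inf,v1:11,v2:2,v3:inf,v4:0,v5:24,v6:42
step 5: dist = v0:inf,v1:11,v2:2,v3:inf,v4:0,v5:24,v6:42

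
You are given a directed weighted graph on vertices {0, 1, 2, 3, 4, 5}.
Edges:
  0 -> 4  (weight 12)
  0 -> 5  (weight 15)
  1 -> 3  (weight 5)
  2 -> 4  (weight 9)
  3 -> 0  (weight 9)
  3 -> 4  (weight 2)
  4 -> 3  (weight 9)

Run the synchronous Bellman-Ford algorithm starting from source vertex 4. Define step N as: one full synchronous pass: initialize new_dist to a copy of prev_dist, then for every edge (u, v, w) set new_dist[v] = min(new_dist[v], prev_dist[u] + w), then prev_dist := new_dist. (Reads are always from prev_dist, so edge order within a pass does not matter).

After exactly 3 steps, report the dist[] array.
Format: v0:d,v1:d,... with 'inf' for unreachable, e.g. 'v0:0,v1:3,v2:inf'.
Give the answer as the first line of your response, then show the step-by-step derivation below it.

v0:18,v1:inf,v2:inf,v3:9,v4:0,v5:33

step 1: dist = v0:inf,v1:inf,v2:inf,v3:9,v4:0,v5:inf
step 2: dist = v0:18,v1:inf,v2:inf,v3:9,v4:0,v5:inf
step 3: dist = v0:18,v1:inf,v2:inf,v3:9,v4:0,v5:33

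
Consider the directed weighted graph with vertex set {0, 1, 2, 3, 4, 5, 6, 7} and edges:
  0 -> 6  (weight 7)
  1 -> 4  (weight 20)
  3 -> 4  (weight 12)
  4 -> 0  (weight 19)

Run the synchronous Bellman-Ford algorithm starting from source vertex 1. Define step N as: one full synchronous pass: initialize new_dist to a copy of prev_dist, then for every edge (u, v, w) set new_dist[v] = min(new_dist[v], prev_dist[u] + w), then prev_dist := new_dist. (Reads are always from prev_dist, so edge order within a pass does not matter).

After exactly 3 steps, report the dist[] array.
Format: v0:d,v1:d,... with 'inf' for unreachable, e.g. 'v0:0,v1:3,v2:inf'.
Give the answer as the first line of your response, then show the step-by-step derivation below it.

v0:39,v1:0,v2:inf,v3:inf,v4:20,v5:inf,v6:46,v7:inf

step 1: dist = v0:inf,v1:0,v2:inf,v3:inf,v4:20,v5:inf,v6:inf,v7:inf
step 2: dist = v0:39,v1:0,v2:inf,v3:inf,v4:20,v5:inf,v6:inf,v7:inf
step 3: dist = v0:39,v1:0,v2:inf,v3:inf,v4:20,v5:inf,v6:46,v7:inf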